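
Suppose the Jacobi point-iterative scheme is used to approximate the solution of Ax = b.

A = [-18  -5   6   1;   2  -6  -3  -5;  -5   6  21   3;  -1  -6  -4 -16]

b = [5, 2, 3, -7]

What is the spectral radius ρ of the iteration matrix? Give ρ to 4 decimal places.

Write A = D+L+U with D = diag(-18, -6, 21, -16).
Jacobi T = -D⁻¹(L+U): T[3,2] = -(-4)/(-16) = -0.2500; T[3,3] = 0.
  T[0,:] = [+0.0000, -0.2778, +0.3333, +0.0556]
  T[1,:] = [+0.3333, +0.0000, -0.5000, -0.8333]
  T[2,:] = [+0.2381, -0.2857, +0.0000, -0.1429]
  T[3,:] = [-0.0625, -0.3750, -0.2500, +0.0000]
eigenvalue magnitudes: 0.7520, 0.4877, 0.4877, 0.1607.
spectral radius ρ = 0.7520; 0.7520 < 1, so it converges for any x₀.

0.7520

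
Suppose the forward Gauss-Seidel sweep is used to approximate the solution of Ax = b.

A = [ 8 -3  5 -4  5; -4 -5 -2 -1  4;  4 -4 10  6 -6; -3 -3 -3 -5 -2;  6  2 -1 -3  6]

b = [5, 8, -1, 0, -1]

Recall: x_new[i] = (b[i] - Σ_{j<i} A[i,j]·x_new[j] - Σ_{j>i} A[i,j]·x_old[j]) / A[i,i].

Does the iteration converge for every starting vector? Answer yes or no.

no

Write A = D+L+U with D = diag(8, -5, 10, -5, 6).
GS T = -(D+L)⁻¹U: row 0 first, T[0,4] = -(5)/(8) = -0.6250; later rows by forward substitution.
  T[0,:] = [+0.0000, +0.3750, -0.6250, +0.5000, -0.6250]
  T[1,:] = [+0.0000, -0.3000, +0.1000, -0.6000, +1.3000]
  T[2,:] = [+0.0000, -0.2700, +0.2900, -1.0400, +1.3700]
  T[3,:] = [+0.0000, +0.1170, +0.1410, +0.6840, -1.6270]
  T[4,:] = [+0.0000, -0.2615, +0.7105, -0.1313, -0.3935]
|λ(T)| sorted: 1.3054, 0.5350, 0.5350, 0.0964, 0.0000.
spectral radius ρ = 1.3054; 1.3054 > 1: divergent.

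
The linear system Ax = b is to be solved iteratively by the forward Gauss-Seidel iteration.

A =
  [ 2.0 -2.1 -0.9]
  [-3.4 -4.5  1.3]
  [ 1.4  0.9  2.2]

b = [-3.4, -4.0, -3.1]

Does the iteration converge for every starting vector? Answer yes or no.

Diagonal D = diag(2, -4.5, 2.2); L, U strict lower/upper.
Gauss-Seidel: T = -(D+L)⁻¹U, row 0 first, T[0,2] = -(-0.9)/(2) = +0.4500; later rows by forward substitution.
  T[0,:] = [+0.0000  +1.0500  +0.4500]
  T[1,:] = [+0.0000  -0.7933  -0.0511]
  T[2,:] = [+0.0000  -0.3436  -0.2655]
|roots of det(T-λI)|: 0.8247, 0.2341, 0.0000.
spectral radius ρ = 0.8247; 0.8247 < 1 ⇒ converges.

yes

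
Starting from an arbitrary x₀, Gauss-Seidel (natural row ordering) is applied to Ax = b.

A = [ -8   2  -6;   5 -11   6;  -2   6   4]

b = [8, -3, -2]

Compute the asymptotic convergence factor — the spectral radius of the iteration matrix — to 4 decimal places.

0.6700

Write A = D+L+U with D = diag(-8, -11, 4).
Gauss-Seidel: T = -(D+L)⁻¹U, row 0 first, T[0,2] = -(-6)/(-8) = -0.7500; later rows by forward substitution.
  T[0,:] = [+0.0000 +0.2500 -0.7500]
  T[1,:] = [+0.0000 +0.1136 +0.2045]
  T[2,:] = [+0.0000 -0.0455 -0.6818]
|eigenvalues of T|: 0.6700, 0.1018, 0.0000.
ρ(T) = max|λ| = 0.6700; 0.6700 < 1 ⇒ converges.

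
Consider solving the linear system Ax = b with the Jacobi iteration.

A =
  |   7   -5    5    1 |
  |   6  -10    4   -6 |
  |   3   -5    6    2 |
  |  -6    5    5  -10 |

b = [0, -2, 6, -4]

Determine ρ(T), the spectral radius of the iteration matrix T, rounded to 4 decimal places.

1.1979

Split A = D + L + U, D = diag(7, -10, 6, -10).
Jacobi T = -D⁻¹(L+U): T[2,1] = -(-5)/(6) = +0.8333; T[2,2] = 0.
  T[0,:] = [+0.0000 +0.7143 -0.7143 -0.1429]
  T[1,:] = [+0.6000 +0.0000 +0.4000 -0.6000]
  T[2,:] = [-0.5000 +0.8333 +0.0000 -0.3333]
  T[3,:] = [-0.6000 +0.5000 +0.5000 +0.0000]
moduli |λ_i(T)| = 1.1979, 0.6594, 0.6594, 0.2880.
spectral radius ρ = 1.1979; 1.1979 > 1 ⇒ diverges.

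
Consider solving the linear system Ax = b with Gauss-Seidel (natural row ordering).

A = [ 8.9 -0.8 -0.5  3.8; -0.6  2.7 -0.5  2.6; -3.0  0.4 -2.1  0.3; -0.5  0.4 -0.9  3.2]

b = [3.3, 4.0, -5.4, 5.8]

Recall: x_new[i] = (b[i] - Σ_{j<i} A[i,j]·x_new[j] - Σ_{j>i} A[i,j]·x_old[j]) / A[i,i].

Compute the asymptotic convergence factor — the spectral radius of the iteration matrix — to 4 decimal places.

0.1529

Diagonal D = diag(8.9, 2.7, -2.1, 3.2); L, U strict lower/upper.
Gauss-Seidel: T = -(D+L)⁻¹U, row 0 first, T[0,3] = -(3.8)/(8.9) = -0.4270; later rows by forward substitution.
  T[0,:] = [+0.0000, +0.0899, +0.0562, -0.4270]
  T[1,:] = [+0.0000, +0.0200, +0.1977, -1.0578]
  T[2,:] = [+0.0000, -0.1246, -0.0426, +0.5513]
  T[3,:] = [+0.0000, -0.0235, -0.0279, +0.2206]
|λ(T)| sorted: 0.1529, 0.0493, 0.0493, 0.0000.
ρ = 0.1529; 0.1529 < 1: convergent.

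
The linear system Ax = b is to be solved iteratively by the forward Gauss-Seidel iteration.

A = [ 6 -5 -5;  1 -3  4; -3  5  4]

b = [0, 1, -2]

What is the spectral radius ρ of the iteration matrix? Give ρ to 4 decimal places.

Write A = D+L+U with D = diag(6, -3, 4).
Gauss-Seidel: T = -(D+L)⁻¹U, row 0 first, T[0,2] = -(-5)/(6) = +0.8333; later rows by forward substitution.
  T[0,:] = [+0.0000 +0.8333 +0.8333]
  T[1,:] = [+0.0000 +0.2778 +1.6111]
  T[2,:] = [+0.0000 +0.2778 -1.3889]
moduli |λ_i(T)| = 1.6242, 0.5131, 0.0000.
ρ(T) = max|λ| = 1.6242; 1.6242 > 1: divergent.

1.6242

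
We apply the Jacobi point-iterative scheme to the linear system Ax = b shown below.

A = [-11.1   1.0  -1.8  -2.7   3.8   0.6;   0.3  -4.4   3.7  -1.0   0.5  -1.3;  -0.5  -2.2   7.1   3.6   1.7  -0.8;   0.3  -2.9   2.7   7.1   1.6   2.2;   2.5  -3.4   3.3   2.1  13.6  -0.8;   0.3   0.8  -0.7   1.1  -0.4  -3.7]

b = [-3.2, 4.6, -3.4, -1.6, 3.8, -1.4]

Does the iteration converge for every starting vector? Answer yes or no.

Let D = diag(-11.1, -4.4, 7.1, 7.1, 13.6, -3.7); L, U the strict triangles.
T_J = -D⁻¹(L+U): T[1,5] = -(-1.3)/(-4.4) = -0.2955; T[1,1] = 0.
  T[0,:] = [+0.0000 +0.0901 -0.1622 -0.2432 +0.3423 +0.0541]
  T[1,:] = [+0.0682 +0.0000 +0.8409 -0.2273 +0.1136 -0.2955]
  T[2,:] = [+0.0704 +0.3099 +0.0000 -0.5070 -0.2394 +0.1127]
  T[3,:] = [-0.0423 +0.4085 -0.3803 +0.0000 -0.2254 -0.3099]
  T[4,:] = [-0.1838 +0.2500 -0.2426 -0.1544 +0.0000 +0.0588]
  T[5,:] = [+0.0811 +0.2162 -0.1892 +0.2973 -0.1081 +0.0000]
moduli |λ_i(T)| = 0.8868, 0.4579, 0.4579, 0.4238, 0.2995, 0.2995.
spectral radius ρ = 0.8868; 0.8868 < 1: convergent.

yes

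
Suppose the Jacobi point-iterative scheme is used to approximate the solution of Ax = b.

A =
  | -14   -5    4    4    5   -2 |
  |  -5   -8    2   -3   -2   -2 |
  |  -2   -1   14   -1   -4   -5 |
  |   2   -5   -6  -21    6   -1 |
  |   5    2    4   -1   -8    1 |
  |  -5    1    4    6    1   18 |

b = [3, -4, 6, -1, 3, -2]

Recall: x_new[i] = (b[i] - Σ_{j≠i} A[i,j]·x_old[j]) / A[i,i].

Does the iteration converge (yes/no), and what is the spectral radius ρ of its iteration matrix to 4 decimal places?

A = D + L + U where D = diag(-14, -8, 14, -21, -8, 18).
Jacobi: T = -D⁻¹(L+U), T[0,3] = -(4)/(-14) = +0.2857; T[0,0] = 0.
  T[0,:] = [+0.0000  -0.3571  +0.2857  +0.2857  +0.3571  -0.1429]
  T[1,:] = [-0.6250  +0.0000  +0.2500  -0.3750  -0.2500  -0.2500]
  T[2,:] = [+0.1429  +0.0714  +0.0000  +0.0714  +0.2857  +0.3571]
  T[3,:] = [+0.0952  -0.2381  -0.2857  +0.0000  +0.2857  -0.0476]
  T[4,:] = [+0.6250  +0.2500  +0.5000  -0.1250  +0.0000  +0.1250]
  T[5,:] = [+0.2778  -0.0556  -0.2222  -0.3333  -0.0556  +0.0000]
|λ(T)| sorted: 0.8258, 0.5945, 0.5125, 0.5125, 0.3078, 0.1483.
ρ = 0.8258; 0.8258 < 1: convergent.

yes, ρ = 0.8258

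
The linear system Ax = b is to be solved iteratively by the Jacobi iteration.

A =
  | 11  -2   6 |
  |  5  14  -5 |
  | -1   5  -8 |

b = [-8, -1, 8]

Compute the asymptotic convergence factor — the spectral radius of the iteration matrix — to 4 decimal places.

0.6364

Write A = D+L+U with D = diag(11, 14, -8).
T_J = -D⁻¹(L+U): T[1,2] = -(-5)/(14) = +0.3571; T[1,1] = 0.
  T[0,:] = [+0.0000  +0.1818  -0.5455]
  T[1,:] = [-0.3571  +0.0000  +0.3571]
  T[2,:] = [-0.1250  +0.6250  +0.0000]
|roots of det(T-λI)|: 0.6364, 0.4226, 0.4226.
ρ = 0.6364; 0.6364 < 1 ⇒ converges.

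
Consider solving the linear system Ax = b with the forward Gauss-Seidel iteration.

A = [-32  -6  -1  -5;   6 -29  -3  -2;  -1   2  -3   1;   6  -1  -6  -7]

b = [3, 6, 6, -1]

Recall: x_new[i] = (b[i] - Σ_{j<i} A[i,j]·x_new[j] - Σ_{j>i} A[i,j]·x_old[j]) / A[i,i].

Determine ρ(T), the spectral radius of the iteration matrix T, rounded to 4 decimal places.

0.4319

Let D = diag(-32, -29, -3, -7); L, U the strict triangles.
T_GS = -(D+L)⁻¹U: row 0 first, T[0,1] = -(-6)/(-32) = -0.1875; later rows by forward substitution.
  T[0,:] = [+0.0000, -0.1875, -0.0312, -0.1562]
  T[1,:] = [+0.0000, -0.0388, -0.1099, -0.1013]
  T[2,:] = [+0.0000, +0.0366, -0.0629, +0.3179]
  T[3,:] = [+0.0000, -0.1866, +0.0428, -0.3919]
eigenvalue magnitudes: 0.4319, 0.1482, 0.0866, 0.0000.
ρ(T) = max|λ| = 0.4319; 0.4319 < 1: convergent.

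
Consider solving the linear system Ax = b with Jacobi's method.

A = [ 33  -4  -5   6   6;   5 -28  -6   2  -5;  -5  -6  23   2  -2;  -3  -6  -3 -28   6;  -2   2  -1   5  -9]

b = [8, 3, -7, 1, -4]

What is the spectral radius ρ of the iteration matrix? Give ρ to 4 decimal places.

Let D = diag(33, -28, 23, -28, -9); L, U the strict triangles.
T_J = -D⁻¹(L+U): T[1,2] = -(-6)/(-28) = -0.2143; T[1,1] = 0.
  T[0,:] = [+0.0000  +0.1212  +0.1515  -0.1818  -0.1818]
  T[1,:] = [+0.1786  +0.0000  -0.2143  +0.0714  -0.1786]
  T[2,:] = [+0.2174  +0.2609  +0.0000  -0.0870  +0.0870]
  T[3,:] = [-0.1071  -0.2143  -0.1071  +0.0000  +0.2143]
  T[4,:] = [-0.2222  +0.2222  -0.1111  +0.5556  +0.0000]
|roots of det(T-λI)|: 0.5513, 0.3717, 0.3269, 0.3269, 0.0861.
ρ(T) = max|λ| = 0.5513; 0.5513 < 1 ⇒ converges.

0.5513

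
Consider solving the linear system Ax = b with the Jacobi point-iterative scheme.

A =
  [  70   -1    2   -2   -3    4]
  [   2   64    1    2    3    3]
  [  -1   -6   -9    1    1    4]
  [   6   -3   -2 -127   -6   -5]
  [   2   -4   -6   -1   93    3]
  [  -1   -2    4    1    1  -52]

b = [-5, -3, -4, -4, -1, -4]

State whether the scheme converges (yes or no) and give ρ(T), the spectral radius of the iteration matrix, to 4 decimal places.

yes, ρ = 0.2521

Let D = diag(70, 64, -9, -127, 93, -52); L, U the strict triangles.
T_J = -D⁻¹(L+U): T[3,2] = -(-2)/(-127) = -0.0157; T[3,3] = 0.
  T[0,:] = [+0.0000, +0.0143, -0.0286, +0.0286, +0.0429, -0.0571]
  T[1,:] = [-0.0312, +0.0000, -0.0156, -0.0312, -0.0469, -0.0469]
  T[2,:] = [-0.1111, -0.6667, +0.0000, +0.1111, +0.1111, +0.4444]
  T[3,:] = [+0.0472, -0.0236, -0.0157, +0.0000, -0.0472, -0.0394]
  T[4,:] = [-0.0215, +0.0430, +0.0645, +0.0108, +0.0000, -0.0323]
  T[5,:] = [-0.0192, -0.0385, +0.0769, +0.0192, +0.0192, +0.0000]
|roots of det(T-λI)|: 0.2521, 0.1739, 0.0804, 0.0683, 0.0418, 0.0418.
ρ = 0.2521; 0.2521 < 1, so it converges for any x₀.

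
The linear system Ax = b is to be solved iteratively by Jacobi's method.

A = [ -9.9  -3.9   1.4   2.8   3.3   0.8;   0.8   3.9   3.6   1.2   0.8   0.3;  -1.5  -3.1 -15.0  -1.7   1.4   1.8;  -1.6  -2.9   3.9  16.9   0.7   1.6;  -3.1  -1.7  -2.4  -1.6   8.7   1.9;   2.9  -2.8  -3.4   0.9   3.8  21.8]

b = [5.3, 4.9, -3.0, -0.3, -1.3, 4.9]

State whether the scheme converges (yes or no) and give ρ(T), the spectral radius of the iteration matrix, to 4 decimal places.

A = D + L + U where D = diag(-9.9, 3.9, -15, 16.9, 8.7, 21.8).
Jacobi T = -D⁻¹(L+U): T[0,3] = -(2.8)/(-9.9) = +0.2828; T[0,0] = 0.
  T[0,:] = [+0.0000 -0.3939 +0.1414 +0.2828 +0.3333 +0.0808]
  T[1,:] = [-0.2051 +0.0000 -0.9231 -0.3077 -0.2051 -0.0769]
  T[2,:] = [-0.1000 -0.2067 +0.0000 -0.1133 +0.0933 +0.1200]
  T[3,:] = [+0.0947 +0.1716 -0.2308 +0.0000 -0.0414 -0.0947]
  T[4,:] = [+0.3563 +0.1954 +0.2759 +0.1839 +0.0000 -0.2184]
  T[5,:] = [-0.1330 +0.1284 +0.1560 -0.0413 -0.1743 +0.0000]
eigenvalue magnitudes: 0.6249, 0.4993, 0.3639, 0.0851, 0.0851, 0.0814.
ρ(T) = max|λ| = 0.6249; 0.6249 < 1, so it converges for any x₀.

yes, ρ = 0.6249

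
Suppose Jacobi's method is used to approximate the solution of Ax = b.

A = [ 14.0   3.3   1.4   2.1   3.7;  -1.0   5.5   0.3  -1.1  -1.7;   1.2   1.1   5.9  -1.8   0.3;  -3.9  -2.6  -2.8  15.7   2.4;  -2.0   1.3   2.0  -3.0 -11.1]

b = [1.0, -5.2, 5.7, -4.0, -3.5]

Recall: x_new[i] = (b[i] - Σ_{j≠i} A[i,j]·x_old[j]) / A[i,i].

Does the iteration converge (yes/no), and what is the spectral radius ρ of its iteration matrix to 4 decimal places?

yes, ρ = 0.5094

Diagonal D = diag(14, 5.5, 5.9, 15.7, -11.1); L, U strict lower/upper.
Jacobi T = -D⁻¹(L+U): T[4,0] = -(-2)/(-11.1) = -0.1802; T[4,4] = 0.
  T[0,:] = [+0.0000 -0.2357 -0.1000 -0.1500 -0.2643]
  T[1,:] = [+0.1818 +0.0000 -0.0545 +0.2000 +0.3091]
  T[2,:] = [-0.2034 -0.1864 +0.0000 +0.3051 -0.0508]
  T[3,:] = [+0.2484 +0.1656 +0.1783 +0.0000 -0.1529]
  T[4,:] = [-0.1802 +0.1171 +0.1802 -0.2703 +0.0000]
|eigenvalues of T|: 0.5094, 0.3120, 0.3120, 0.2286, 0.2286.
spectral radius ρ = 0.5094; 0.5094 < 1, so it converges for any x₀.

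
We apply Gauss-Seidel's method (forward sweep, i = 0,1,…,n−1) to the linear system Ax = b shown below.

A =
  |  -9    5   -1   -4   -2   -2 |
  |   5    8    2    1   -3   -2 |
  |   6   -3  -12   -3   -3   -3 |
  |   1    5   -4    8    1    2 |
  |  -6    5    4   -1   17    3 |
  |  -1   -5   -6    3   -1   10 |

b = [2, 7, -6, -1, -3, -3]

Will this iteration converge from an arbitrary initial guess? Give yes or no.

yes

Diagonal D = diag(-9, 8, -12, 8, 17, 10); L, U strict lower/upper.
GS T = -(D+L)⁻¹U: row 0 first, T[0,1] = -(5)/(-9) = +0.5556; later rows by forward substitution.
  T[0,:] = [+0.0000 +0.5556 -0.1111 -0.4444 -0.2222 -0.2222]
  T[1,:] = [+0.0000 -0.3472 -0.1806 +0.1528 +0.5139 +0.3889]
  T[2,:] = [+0.0000 +0.3646 -0.0104 -0.5104 -0.4896 -0.4583]
  T[3,:] = [+0.0000 +0.3299 +0.1215 -0.2951 -0.6632 -0.6944]
  T[4,:] = [+0.0000 +0.2318 +0.0235 -0.0991 -0.1534 -0.3023]
  T[5,:] = [+0.0000 +0.0249 -0.1417 -0.1957 +0.1246 +0.0753]
|eigenvalues of T|: 0.8600, 0.2332, 0.2332, 0.2004, 0.0082, 0.0000.
ρ = 0.8600; 0.8600 < 1: convergent.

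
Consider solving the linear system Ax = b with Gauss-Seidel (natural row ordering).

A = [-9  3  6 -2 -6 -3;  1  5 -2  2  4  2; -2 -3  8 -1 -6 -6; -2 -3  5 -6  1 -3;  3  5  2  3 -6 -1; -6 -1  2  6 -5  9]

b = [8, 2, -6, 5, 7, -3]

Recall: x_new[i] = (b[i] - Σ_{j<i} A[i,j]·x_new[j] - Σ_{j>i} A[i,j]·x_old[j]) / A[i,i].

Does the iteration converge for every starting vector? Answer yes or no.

Diagonal D = diag(-9, 5, 8, -6, -6, 9); L, U strict lower/upper.
GS T = -(D+L)⁻¹U: row 0 first, T[0,5] = -(-3)/(-9) = -0.3333; later rows by forward substitution.
  T[0,:] = [+0.0000  +0.3333  +0.6667  -0.2222  -0.6667  -0.3333]
  T[1,:] = [+0.0000  -0.0667  +0.2667  -0.3556  -0.6667  -0.3333]
  T[2,:] = [+0.0000  +0.0583  +0.2667  -0.0639  +0.3333  +0.5417]
  T[3,:] = [+0.0000  -0.0292  -0.1333  +0.1986  +1.0000  +0.2292]
  T[4,:] = [+0.0000  +0.1160  +0.5778  -0.3294  -0.2778  -0.3160]
  T[5,:] = [+0.0000  +0.2857  +0.8247  -0.4889  -1.4136  -0.7079]
|λ(T)| sorted: 1.2862, 0.5424, 0.5424, 0.0869, 0.0094, 0.0000.
ρ(T) = max|λ| = 1.2862; 1.2862 > 1: divergent.

no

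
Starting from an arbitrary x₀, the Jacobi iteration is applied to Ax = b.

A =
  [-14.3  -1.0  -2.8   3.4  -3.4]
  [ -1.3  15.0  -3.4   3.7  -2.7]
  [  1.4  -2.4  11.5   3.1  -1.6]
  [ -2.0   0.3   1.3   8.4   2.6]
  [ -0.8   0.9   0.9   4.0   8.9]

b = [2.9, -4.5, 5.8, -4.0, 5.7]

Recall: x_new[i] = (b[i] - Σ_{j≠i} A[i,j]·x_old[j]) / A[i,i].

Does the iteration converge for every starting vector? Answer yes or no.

Diagonal D = diag(-14.3, 15, 11.5, 8.4, 8.9); L, U strict lower/upper.
Jacobi: T = -D⁻¹(L+U), T[1,3] = -(3.7)/(15) = -0.2467; T[1,1] = 0.
  T[0,:] = [+0.0000  -0.0699  -0.1958  +0.2378  -0.2378]
  T[1,:] = [+0.0867  +0.0000  +0.2267  -0.2467  +0.1800]
  T[2,:] = [-0.1217  +0.2087  +0.0000  -0.2696  +0.1391]
  T[3,:] = [+0.2381  -0.0357  -0.1548  +0.0000  -0.3095]
  T[4,:] = [+0.0899  -0.1011  -0.1011  -0.4494  +0.0000]
|roots of det(T-λI)|: 0.5463, 0.3627, 0.2649, 0.1179, 0.0366.
ρ = 0.5463; 0.5463 < 1, so it converges for any x₀.

yes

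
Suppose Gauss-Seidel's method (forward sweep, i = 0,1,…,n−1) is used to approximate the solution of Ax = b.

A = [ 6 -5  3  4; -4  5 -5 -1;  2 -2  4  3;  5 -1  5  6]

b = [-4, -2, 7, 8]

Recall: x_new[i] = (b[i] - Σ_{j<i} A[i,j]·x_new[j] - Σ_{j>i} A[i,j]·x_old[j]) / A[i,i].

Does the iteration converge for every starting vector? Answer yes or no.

Let D = diag(6, 5, 4, 6); L, U the strict triangles.
GS T = -(D+L)⁻¹U: row 0 first, T[0,3] = -(4)/(6) = -0.6667; later rows by forward substitution.
  T[0,:] = [+0.0000  +0.8333  -0.5000  -0.6667]
  T[1,:] = [+0.0000  +0.6667  +0.6000  -0.3333]
  T[2,:] = [+0.0000  -0.0833  +0.5500  -0.5833]
  T[3,:] = [+0.0000  -0.5139  +0.0583  +0.9861]
eigenvalue magnitudes: 1.4191, 0.6058, 0.6058, 0.0000.
spectral radius ρ = 1.4191; 1.4191 > 1: divergent.

no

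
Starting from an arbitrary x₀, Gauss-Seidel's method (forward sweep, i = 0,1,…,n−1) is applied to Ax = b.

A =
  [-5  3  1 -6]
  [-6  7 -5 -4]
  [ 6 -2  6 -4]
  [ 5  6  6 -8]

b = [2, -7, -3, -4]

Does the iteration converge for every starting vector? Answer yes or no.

Split A = D + L + U, D = diag(-5, 7, 6, -8).
GS T = -(D+L)⁻¹U: row 0 first, T[0,2] = -(1)/(-5) = +0.2000; later rows by forward substitution.
  T[0,:] = [+0.0000  +0.6000  +0.2000  -1.2000]
  T[1,:] = [+0.0000  +0.5143  +0.8857  -0.4571]
  T[2,:] = [+0.0000  -0.4286  +0.0952  +1.7143]
  T[3,:] = [+0.0000  +0.4393  +0.8607  +0.1929]
|roots of det(T-λI)|: 1.4093, 0.3560, 0.3560, 0.0000.
ρ(T) = max|λ| = 1.4093; 1.4093 > 1 ⇒ diverges.

no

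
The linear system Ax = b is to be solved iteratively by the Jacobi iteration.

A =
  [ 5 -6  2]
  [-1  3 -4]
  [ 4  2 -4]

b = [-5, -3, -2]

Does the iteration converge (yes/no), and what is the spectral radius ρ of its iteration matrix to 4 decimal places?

no, ρ = 1.3443

Split A = D + L + U, D = diag(5, 3, -4).
T_J = -D⁻¹(L+U): T[0,2] = -(2)/(5) = -0.4000; T[0,0] = 0.
  T[0,:] = [+0.0000  +1.2000  -0.4000]
  T[1,:] = [+0.3333  +0.0000  +1.3333]
  T[2,:] = [+1.0000  +0.5000  +0.0000]
|eigenvalues of T|: 1.3443, 1.0680, 1.0680.
ρ = 1.3443; 1.3443 > 1 ⇒ diverges.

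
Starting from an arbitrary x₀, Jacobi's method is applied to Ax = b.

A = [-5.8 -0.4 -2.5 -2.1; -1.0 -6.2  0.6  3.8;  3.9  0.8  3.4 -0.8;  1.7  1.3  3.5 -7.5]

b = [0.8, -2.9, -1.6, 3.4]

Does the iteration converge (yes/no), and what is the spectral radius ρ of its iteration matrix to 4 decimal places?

yes, ρ = 0.8439

Let D = diag(-5.8, -6.2, 3.4, -7.5); L, U the strict triangles.
Jacobi T = -D⁻¹(L+U): T[3,0] = -(1.7)/(-7.5) = +0.2267; T[3,3] = 0.
  T[0,:] = [+0.0000, -0.0690, -0.4310, -0.3621]
  T[1,:] = [-0.1613, +0.0000, +0.0968, +0.6129]
  T[2,:] = [-1.1471, -0.2353, +0.0000, +0.2353]
  T[3,:] = [+0.2267, +0.1733, +0.4667, +0.0000]
|roots of det(T-λI)|: 0.8439, 0.6541, 0.2892, 0.0994.
ρ(T) = max|λ| = 0.8439; 0.8439 < 1, so it converges for any x₀.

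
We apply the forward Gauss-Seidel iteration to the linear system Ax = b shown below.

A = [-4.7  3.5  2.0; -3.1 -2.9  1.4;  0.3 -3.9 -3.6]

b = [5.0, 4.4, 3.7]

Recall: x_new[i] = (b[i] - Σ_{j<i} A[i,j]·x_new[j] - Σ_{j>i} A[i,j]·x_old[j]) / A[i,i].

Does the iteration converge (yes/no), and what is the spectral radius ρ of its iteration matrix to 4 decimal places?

yes, ρ = 0.8270

A = D + L + U where D = diag(-4.7, -2.9, -3.6).
GS T = -(D+L)⁻¹U: row 0 first, T[0,1] = -(3.5)/(-4.7) = +0.7447; later rows by forward substitution.
  T[0,:] = [+0.0000  +0.7447  +0.4255]
  T[1,:] = [+0.0000  -0.7960  +0.0279]
  T[2,:] = [+0.0000  +0.9244  +0.0053]
|eigenvalues of T|: 0.8270, 0.0362, 0.0000.
spectral radius ρ = 0.8270; 0.8270 < 1, so it converges for any x₀.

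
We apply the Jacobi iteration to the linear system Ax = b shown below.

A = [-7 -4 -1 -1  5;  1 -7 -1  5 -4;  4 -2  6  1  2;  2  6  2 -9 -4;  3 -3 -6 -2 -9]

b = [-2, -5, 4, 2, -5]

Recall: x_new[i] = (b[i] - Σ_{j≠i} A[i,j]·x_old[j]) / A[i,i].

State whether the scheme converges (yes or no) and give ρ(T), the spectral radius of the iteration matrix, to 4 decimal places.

no, ρ = 1.2633

Split A = D + L + U, D = diag(-7, -7, 6, -9, -9).
T_J = -D⁻¹(L+U): T[4,2] = -(-6)/(-9) = -0.6667; T[4,4] = 0.
  T[0,:] = [+0.0000 -0.5714 -0.1429 -0.1429 +0.7143]
  T[1,:] = [+0.1429 +0.0000 -0.1429 +0.7143 -0.5714]
  T[2,:] = [-0.6667 +0.3333 +0.0000 -0.1667 -0.3333]
  T[3,:] = [+0.2222 +0.6667 +0.2222 +0.0000 -0.4444]
  T[4,:] = [+0.3333 -0.3333 -0.6667 -0.2222 +0.0000]
|eigenvalues of T|: 1.2633, 0.6841, 0.4842, 0.4842, 0.2018.
ρ = 1.2633; 1.2633 > 1 ⇒ diverges.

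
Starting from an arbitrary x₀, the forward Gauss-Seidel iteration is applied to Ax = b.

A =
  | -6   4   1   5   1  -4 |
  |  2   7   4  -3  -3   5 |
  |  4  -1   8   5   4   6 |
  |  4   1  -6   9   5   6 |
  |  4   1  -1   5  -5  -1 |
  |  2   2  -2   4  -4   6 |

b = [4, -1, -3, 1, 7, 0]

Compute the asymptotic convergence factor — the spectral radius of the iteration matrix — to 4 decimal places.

Split A = D + L + U, D = diag(-6, 7, 8, 9, -5, 6).
GS T = -(D+L)⁻¹U: row 0 first, T[0,4] = -(1)/(-6) = +0.1667; later rows by forward substitution.
  T[0,:] = [+0.0000 +0.6667 +0.1667 +0.8333 +0.1667 -0.6667]
  T[1,:] = [+0.0000 -0.1905 -0.6190 +0.1905 +0.3810 -0.5238]
  T[2,:] = [+0.0000 -0.3571 -0.1607 -1.0179 -0.5357 -0.4821]
  T[3,:] = [+0.0000 -0.5132 -0.1124 -1.0701 -1.0291 -0.6336]
  T[4,:] = [+0.0000 +0.0534 -0.0708 -0.1618 -0.7124 -1.3753]
  T[5,:] = [+0.0000 +0.1000 +0.1250 -0.0750 -0.1500 -0.2583]
|eigenvalues of T|: 1.5099, 1.0220, 0.4276, 0.4276, 0.0313, 0.0000.
ρ(T) = max|λ| = 1.5099; 1.5099 > 1, so it fails to converge.

1.5099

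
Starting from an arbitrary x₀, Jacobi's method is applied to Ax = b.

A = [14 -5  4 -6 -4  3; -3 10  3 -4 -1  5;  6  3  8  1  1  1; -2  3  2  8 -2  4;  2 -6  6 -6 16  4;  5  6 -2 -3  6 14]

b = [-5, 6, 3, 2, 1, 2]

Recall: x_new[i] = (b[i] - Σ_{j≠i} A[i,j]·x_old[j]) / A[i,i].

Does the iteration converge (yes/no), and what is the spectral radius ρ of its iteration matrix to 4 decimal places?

Write A = D+L+U with D = diag(14, 10, 8, 8, 16, 14).
Jacobi: T = -D⁻¹(L+U), T[5,2] = -(-2)/(14) = +0.1429; T[5,5] = 0.
  T[0,:] = [+0.0000  +0.3571  -0.2857  +0.4286  +0.2857  -0.2143]
  T[1,:] = [+0.3000  +0.0000  -0.3000  +0.4000  +0.1000  -0.5000]
  T[2,:] = [-0.7500  -0.3750  +0.0000  -0.1250  -0.1250  -0.1250]
  T[3,:] = [+0.2500  -0.3750  -0.2500  +0.0000  +0.2500  -0.5000]
  T[4,:] = [-0.1250  +0.3750  -0.3750  +0.3750  +0.0000  -0.2500]
  T[5,:] = [-0.3571  -0.4286  +0.1429  +0.2143  -0.4286  +0.0000]
|eigenvalues of T|: 1.2958, 0.6845, 0.6845, 0.3243, 0.3243, 0.0673.
ρ(T) = max|λ| = 1.2958; 1.2958 > 1: divergent.

no, ρ = 1.2958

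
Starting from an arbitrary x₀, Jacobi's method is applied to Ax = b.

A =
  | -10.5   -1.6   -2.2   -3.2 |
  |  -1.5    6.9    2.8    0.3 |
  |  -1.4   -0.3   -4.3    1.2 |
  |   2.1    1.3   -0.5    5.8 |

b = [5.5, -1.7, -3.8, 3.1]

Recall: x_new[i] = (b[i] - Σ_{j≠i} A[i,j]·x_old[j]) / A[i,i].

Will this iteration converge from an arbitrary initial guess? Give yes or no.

Let D = diag(-10.5, 6.9, -4.3, 5.8); L, U the strict triangles.
Jacobi T = -D⁻¹(L+U): T[2,0] = -(-1.4)/(-4.3) = -0.3256; T[2,2] = 0.
  T[0,:] = [+0.0000  -0.1524  -0.2095  -0.3048]
  T[1,:] = [+0.2174  +0.0000  -0.4058  -0.0435]
  T[2,:] = [-0.3256  -0.0698  +0.0000  +0.2791]
  T[3,:] = [-0.3621  -0.2241  +0.0862  +0.0000]
eigenvalue magnitudes: 0.5559, 0.2383, 0.2383, 0.0975.
spectral radius ρ = 0.5559; 0.5559 < 1 ⇒ converges.

yes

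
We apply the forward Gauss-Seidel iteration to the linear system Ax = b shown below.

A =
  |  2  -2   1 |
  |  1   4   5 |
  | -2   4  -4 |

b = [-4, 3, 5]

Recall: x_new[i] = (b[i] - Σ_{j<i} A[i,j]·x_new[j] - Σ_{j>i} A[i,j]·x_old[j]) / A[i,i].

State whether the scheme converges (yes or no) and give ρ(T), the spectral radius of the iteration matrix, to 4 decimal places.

Diagonal D = diag(2, 4, -4); L, U strict lower/upper.
GS T = -(D+L)⁻¹U: row 0 first, T[0,2] = -(1)/(2) = -0.5000; later rows by forward substitution.
  T[0,:] = [+0.0000  +1.0000  -0.5000]
  T[1,:] = [+0.0000  -0.2500  -1.1250]
  T[2,:] = [+0.0000  -0.7500  -0.8750]
|roots of det(T-λI)|: 1.5328, 0.4078, 0.0000.
spectral radius ρ = 1.5328; 1.5328 > 1: divergent.

no, ρ = 1.5328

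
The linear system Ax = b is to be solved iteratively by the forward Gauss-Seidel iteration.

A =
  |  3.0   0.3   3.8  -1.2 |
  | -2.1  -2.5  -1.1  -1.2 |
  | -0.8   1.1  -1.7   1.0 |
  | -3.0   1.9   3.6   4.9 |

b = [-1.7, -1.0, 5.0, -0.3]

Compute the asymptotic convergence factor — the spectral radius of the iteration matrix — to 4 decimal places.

1.5000

A = D + L + U where D = diag(3, -2.5, -1.7, 4.9).
GS T = -(D+L)⁻¹U: row 0 first, T[0,1] = -(0.3)/(3) = -0.1000; later rows by forward substitution.
  T[0,:] = [+0.0000 -0.1000 -1.2667 +0.4000]
  T[1,:] = [+0.0000 +0.0840 +0.6240 -0.8160]
  T[2,:] = [+0.0000 +0.1014 +0.9998 -0.1280]
  T[3,:] = [+0.0000 -0.1683 -1.7520 +0.6553]
|roots of det(T-λI)|: 1.5000, 0.1808, 0.0584, 0.0000.
spectral radius ρ = 1.5000; 1.5000 > 1 ⇒ diverges.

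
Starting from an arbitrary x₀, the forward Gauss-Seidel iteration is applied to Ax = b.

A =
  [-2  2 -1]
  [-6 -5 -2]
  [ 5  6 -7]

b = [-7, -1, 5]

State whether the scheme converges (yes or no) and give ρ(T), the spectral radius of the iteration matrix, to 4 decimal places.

no, ρ = 1.1337

A = D + L + U where D = diag(-2, -5, -7).
Gauss-Seidel: T = -(D+L)⁻¹U, row 0 first, T[0,1] = -(2)/(-2) = +1.0000; later rows by forward substitution.
  T[0,:] = [+0.0000, +1.0000, -0.5000]
  T[1,:] = [+0.0000, -1.2000, +0.2000]
  T[2,:] = [+0.0000, -0.3143, -0.1857]
eigenvalue magnitudes: 1.1337, 0.2520, 0.0000.
ρ = 1.1337; 1.1337 > 1, so it fails to converge.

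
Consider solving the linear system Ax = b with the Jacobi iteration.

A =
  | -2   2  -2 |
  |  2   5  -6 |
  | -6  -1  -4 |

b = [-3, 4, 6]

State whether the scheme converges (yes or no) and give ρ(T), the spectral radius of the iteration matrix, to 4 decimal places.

no, ρ = 1.4521

Let D = diag(-2, 5, -4); L, U the strict triangles.
Jacobi T = -D⁻¹(L+U): T[0,1] = -(2)/(-2) = +1.0000; T[0,0] = 0.
  T[0,:] = [+0.0000  +1.0000  -1.0000]
  T[1,:] = [-0.4000  +0.0000  +1.2000]
  T[2,:] = [-1.5000  -0.2500  +0.0000]
moduli |λ_i(T)| = 1.4521, 1.1439, 1.1439.
spectral radius ρ = 1.4521; 1.4521 > 1 ⇒ diverges.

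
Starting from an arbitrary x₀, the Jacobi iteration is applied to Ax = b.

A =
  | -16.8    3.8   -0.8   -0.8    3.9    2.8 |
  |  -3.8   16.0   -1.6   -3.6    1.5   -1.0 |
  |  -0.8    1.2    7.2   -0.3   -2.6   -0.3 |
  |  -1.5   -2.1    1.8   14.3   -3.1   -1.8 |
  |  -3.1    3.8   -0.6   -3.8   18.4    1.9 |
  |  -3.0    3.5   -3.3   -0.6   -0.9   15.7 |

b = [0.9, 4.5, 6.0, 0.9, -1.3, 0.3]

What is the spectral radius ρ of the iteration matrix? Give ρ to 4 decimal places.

Split A = D + L + U, D = diag(-16.8, 16, 7.2, 14.3, 18.4, 15.7).
T_J = -D⁻¹(L+U): T[2,1] = -(1.2)/(7.2) = -0.1667; T[2,2] = 0.
  T[0,:] = [+0.0000, +0.2262, -0.0476, -0.0476, +0.2321, +0.1667]
  T[1,:] = [+0.2375, +0.0000, +0.1000, +0.2250, -0.0938, +0.0625]
  T[2,:] = [+0.1111, -0.1667, +0.0000, +0.0417, +0.3611, +0.0417]
  T[3,:] = [+0.1049, +0.1469, -0.1259, +0.0000, +0.2168, +0.1259]
  T[4,:] = [+0.1685, -0.2065, +0.0326, +0.2065, +0.0000, -0.1033]
  T[5,:] = [+0.1911, -0.2229, +0.2102, +0.0382, +0.0573, +0.0000]
|λ(T)| sorted: 0.5534, 0.3281, 0.2430, 0.2430, 0.0583, 0.0583.
spectral radius ρ = 0.5534; 0.5534 < 1, so it converges for any x₀.

0.5534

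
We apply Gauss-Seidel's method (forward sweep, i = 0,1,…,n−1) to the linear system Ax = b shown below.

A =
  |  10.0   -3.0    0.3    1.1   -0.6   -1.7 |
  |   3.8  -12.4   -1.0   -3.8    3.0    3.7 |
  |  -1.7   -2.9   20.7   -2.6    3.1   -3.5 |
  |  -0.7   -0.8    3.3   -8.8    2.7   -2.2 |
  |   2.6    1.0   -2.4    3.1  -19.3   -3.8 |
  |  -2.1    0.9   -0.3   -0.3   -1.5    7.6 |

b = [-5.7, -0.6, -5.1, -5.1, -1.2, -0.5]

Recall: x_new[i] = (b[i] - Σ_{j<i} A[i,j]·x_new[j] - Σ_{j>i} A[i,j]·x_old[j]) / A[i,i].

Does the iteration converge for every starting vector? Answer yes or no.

yes

A = D + L + U where D = diag(10, -12.4, 20.7, -8.8, -19.3, 7.6).
GS T = -(D+L)⁻¹U: row 0 first, T[0,3] = -(1.1)/(10) = -0.1100; later rows by forward substitution.
  T[0,:] = [+0.0000, +0.3000, -0.0300, -0.1100, +0.0600, +0.1700]
  T[1,:] = [+0.0000, +0.0919, -0.0898, -0.3402, +0.2603, +0.3505]
  T[2,:] = [+0.0000, +0.0375, -0.0150, +0.0689, -0.1084, +0.2321]
  T[3,:] = [+0.0000, -0.0182, +0.0049, +0.0655, +0.2377, -0.2083]
  T[4,:] = [+0.0000, +0.0376, -0.0060, -0.0305, +0.0732, -0.2182]
  T[5,:] = [+0.0000, +0.0802, +0.0008, +0.0092, +0.0053, -0.0366]
|λ(T)| sorted: 0.2729, 0.2180, 0.1773, 0.1773, 0.0271, 0.0000.
ρ(T) = max|λ| = 0.2729; 0.2729 < 1, so it converges for any x₀.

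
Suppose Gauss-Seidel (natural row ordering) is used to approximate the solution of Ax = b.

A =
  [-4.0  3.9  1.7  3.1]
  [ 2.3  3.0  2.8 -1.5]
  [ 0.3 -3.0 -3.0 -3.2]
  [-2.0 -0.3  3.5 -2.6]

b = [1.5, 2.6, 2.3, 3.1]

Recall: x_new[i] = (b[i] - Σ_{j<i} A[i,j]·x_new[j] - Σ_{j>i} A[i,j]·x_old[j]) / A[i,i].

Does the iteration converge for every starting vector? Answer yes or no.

Split A = D + L + U, D = diag(-4, 3, -3, -2.6).
T_GS = -(D+L)⁻¹U: row 0 first, T[0,3] = -(3.1)/(-4) = +0.7750; later rows by forward substitution.
  T[0,:] = [+0.0000  +0.9750  +0.4250  +0.7750]
  T[1,:] = [+0.0000  -0.7475  -1.2592  -0.0942]
  T[2,:] = [+0.0000  +0.8450  +1.3017  -0.8950]
  T[3,:] = [+0.0000  +0.4737  +1.5706  -1.7901]
eigenvalue magnitudes: 1.2674, 0.7676, 0.7676, 0.0000.
ρ(T) = max|λ| = 1.2674; 1.2674 > 1 ⇒ diverges.

no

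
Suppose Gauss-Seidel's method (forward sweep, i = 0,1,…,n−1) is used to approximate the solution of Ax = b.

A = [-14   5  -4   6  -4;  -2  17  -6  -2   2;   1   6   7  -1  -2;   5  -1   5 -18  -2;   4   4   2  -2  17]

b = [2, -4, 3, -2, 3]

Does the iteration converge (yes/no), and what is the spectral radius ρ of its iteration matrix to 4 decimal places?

Let D = diag(-14, 17, 7, -18, 17); L, U the strict triangles.
Gauss-Seidel: T = -(D+L)⁻¹U, row 0 first, T[0,1] = -(5)/(-14) = +0.3571; later rows by forward substitution.
  T[0,:] = [+0.0000, +0.3571, -0.2857, +0.4286, -0.2857]
  T[1,:] = [+0.0000, +0.0420, +0.3193, +0.1681, -0.1513]
  T[2,:] = [+0.0000, -0.0870, -0.2329, -0.0624, +0.4562]
  T[3,:] = [+0.0000, +0.0727, -0.1618, +0.0924, -0.0554]
  T[4,:] = [+0.0000, -0.0751, +0.0005, -0.1222, +0.0426]
|λ(T)| sorted: 0.2551, 0.1695, 0.1043, 0.1043, 0.0000.
ρ(T) = max|λ| = 0.2551; 0.2551 < 1, so it converges for any x₀.

yes, ρ = 0.2551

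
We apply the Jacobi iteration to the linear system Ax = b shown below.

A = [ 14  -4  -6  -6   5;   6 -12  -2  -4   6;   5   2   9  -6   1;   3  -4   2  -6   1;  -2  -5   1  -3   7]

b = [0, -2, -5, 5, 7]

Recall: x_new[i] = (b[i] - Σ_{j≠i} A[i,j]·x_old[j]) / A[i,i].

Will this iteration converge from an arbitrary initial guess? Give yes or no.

Write A = D+L+U with D = diag(14, -12, 9, -6, 7).
Jacobi: T = -D⁻¹(L+U), T[3,1] = -(-4)/(-6) = -0.6667; T[3,3] = 0.
  T[0,:] = [+0.0000 +0.2857 +0.4286 +0.4286 -0.3571]
  T[1,:] = [+0.5000 +0.0000 -0.1667 -0.3333 +0.5000]
  T[2,:] = [-0.5556 -0.2222 +0.0000 +0.6667 -0.1111]
  T[3,:] = [+0.5000 -0.6667 +0.3333 +0.0000 +0.1667]
  T[4,:] = [+0.2857 +0.7143 -0.1429 +0.4286 +0.0000]
|eigenvalues of T|: 1.1532, 0.7381, 0.7381, 0.3112, 0.3112.
ρ(T) = max|λ| = 1.1532; 1.1532 > 1, so it fails to converge.

no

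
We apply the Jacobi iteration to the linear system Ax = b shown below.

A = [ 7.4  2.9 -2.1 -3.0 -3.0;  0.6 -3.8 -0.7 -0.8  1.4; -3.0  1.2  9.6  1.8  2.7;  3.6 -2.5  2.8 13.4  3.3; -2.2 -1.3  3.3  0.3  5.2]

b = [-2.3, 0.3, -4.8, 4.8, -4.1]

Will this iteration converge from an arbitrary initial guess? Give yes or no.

yes

A = D + L + U where D = diag(7.4, -3.8, 9.6, 13.4, 5.2).
Jacobi T = -D⁻¹(L+U): T[3,4] = -(3.3)/(13.4) = -0.2463; T[3,3] = 0.
  T[0,:] = [+0.0000 -0.3919 +0.2838 +0.4054 +0.4054]
  T[1,:] = [+0.1579 +0.0000 -0.1842 -0.2105 +0.3684]
  T[2,:] = [+0.3125 -0.1250 +0.0000 -0.1875 -0.2813]
  T[3,:] = [-0.2687 +0.1866 -0.2090 +0.0000 -0.2463]
  T[4,:] = [+0.4231 +0.2500 -0.6346 -0.0577 +0.0000]
|roots of det(T-λI)|: 0.8343, 0.5999, 0.4536, 0.4536, 0.1304.
spectral radius ρ = 0.8343; 0.8343 < 1 ⇒ converges.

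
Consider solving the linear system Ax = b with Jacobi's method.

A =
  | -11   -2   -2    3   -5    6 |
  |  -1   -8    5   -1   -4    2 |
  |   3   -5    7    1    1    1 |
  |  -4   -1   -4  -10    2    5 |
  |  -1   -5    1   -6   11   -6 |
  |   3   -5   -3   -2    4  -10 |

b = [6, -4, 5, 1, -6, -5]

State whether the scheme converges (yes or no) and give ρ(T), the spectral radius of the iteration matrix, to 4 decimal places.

no, ρ = 1.1231

Diagonal D = diag(-11, -8, 7, -10, 11, -10); L, U strict lower/upper.
T_J = -D⁻¹(L+U): T[2,1] = -(-5)/(7) = +0.7143; T[2,2] = 0.
  T[0,:] = [+0.0000, -0.1818, -0.1818, +0.2727, -0.4545, +0.5455]
  T[1,:] = [-0.1250, +0.0000, +0.6250, -0.1250, -0.5000, +0.2500]
  T[2,:] = [-0.4286, +0.7143, +0.0000, -0.1429, -0.1429, -0.1429]
  T[3,:] = [-0.4000, -0.1000, -0.4000, +0.0000, +0.2000, +0.5000]
  T[4,:] = [+0.0909, +0.4545, -0.0909, +0.5455, +0.0000, +0.5455]
  T[5,:] = [+0.3000, -0.5000, -0.3000, -0.2000, +0.4000, +0.0000]
|λ(T)| sorted: 1.1231, 0.8422, 0.8422, 0.6186, 0.3114, 0.3114.
spectral radius ρ = 1.1231; 1.1231 > 1, so it fails to converge.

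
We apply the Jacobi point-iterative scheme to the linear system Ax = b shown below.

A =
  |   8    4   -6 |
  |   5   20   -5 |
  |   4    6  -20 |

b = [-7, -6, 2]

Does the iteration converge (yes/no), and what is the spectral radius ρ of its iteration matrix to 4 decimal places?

yes, ρ = 0.6846

A = D + L + U where D = diag(8, 20, -20).
Jacobi T = -D⁻¹(L+U): T[1,2] = -(-5)/(20) = +0.2500; T[1,1] = 0.
  T[0,:] = [+0.0000, -0.5000, +0.7500]
  T[1,:] = [-0.2500, +0.0000, +0.2500]
  T[2,:] = [+0.2000, +0.3000, +0.0000]
moduli |λ_i(T)| = 0.6846, 0.3445, 0.3445.
ρ = 0.6846; 0.6846 < 1, so it converges for any x₀.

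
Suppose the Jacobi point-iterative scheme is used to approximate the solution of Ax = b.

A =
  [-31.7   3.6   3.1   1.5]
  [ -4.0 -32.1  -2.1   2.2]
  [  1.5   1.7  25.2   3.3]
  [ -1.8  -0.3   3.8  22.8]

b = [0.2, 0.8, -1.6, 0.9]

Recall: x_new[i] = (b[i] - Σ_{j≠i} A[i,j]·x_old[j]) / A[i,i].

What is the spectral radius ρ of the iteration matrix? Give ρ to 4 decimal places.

Split A = D + L + U, D = diag(-31.7, -32.1, 25.2, 22.8).
Jacobi T = -D⁻¹(L+U): T[1,2] = -(-2.1)/(-32.1) = -0.0654; T[1,1] = 0.
  T[0,:] = [+0.0000  +0.1136  +0.0978  +0.0473]
  T[1,:] = [-0.1246  +0.0000  -0.0654  +0.0685]
  T[2,:] = [-0.0595  -0.0675  +0.0000  -0.1310]
  T[3,:] = [+0.0789  +0.0132  -0.1667  +0.0000]
|λ(T)| sorted: 0.1835, 0.1291, 0.1255, 0.1255.
ρ(T) = max|λ| = 0.1835; 0.1835 < 1: convergent.

0.1835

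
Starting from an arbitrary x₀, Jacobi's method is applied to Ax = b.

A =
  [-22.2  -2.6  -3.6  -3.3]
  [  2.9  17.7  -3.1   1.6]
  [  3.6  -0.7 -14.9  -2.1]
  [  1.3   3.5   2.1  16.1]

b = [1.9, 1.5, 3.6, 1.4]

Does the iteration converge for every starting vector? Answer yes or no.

Let D = diag(-22.2, 17.7, -14.9, 16.1); L, U the strict triangles.
Jacobi T = -D⁻¹(L+U): T[0,3] = -(-3.3)/(-22.2) = -0.1486; T[0,0] = 0.
  T[0,:] = [+0.0000  -0.1171  -0.1622  -0.1486]
  T[1,:] = [-0.1638  +0.0000  +0.1751  -0.0904]
  T[2,:] = [+0.2416  -0.0470  +0.0000  -0.1409]
  T[3,:] = [-0.0807  -0.2174  -0.1304  +0.0000]
|eigenvalues of T|: 0.2681, 0.2204, 0.1988, 0.1988.
ρ = 0.2681; 0.2681 < 1, so it converges for any x₀.

yes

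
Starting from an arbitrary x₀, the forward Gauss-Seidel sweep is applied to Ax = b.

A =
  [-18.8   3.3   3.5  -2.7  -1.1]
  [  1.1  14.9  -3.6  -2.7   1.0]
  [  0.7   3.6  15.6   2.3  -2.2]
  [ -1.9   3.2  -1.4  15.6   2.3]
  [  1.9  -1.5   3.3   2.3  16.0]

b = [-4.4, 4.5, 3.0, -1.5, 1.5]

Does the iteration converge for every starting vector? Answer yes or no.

yes

Diagonal D = diag(-18.8, 14.9, 15.6, 15.6, 16); L, U strict lower/upper.
Gauss-Seidel: T = -(D+L)⁻¹U, row 0 first, T[0,2] = -(3.5)/(-18.8) = +0.1862; later rows by forward substitution.
  T[0,:] = [+0.0000  +0.1755  +0.1862  -0.1436  -0.0585]
  T[1,:] = [+0.0000  -0.0130  +0.2279  +0.1918  -0.0628]
  T[2,:] = [+0.0000  -0.0049  -0.0609  -0.1853  +0.1581]
  T[3,:] = [+0.0000  +0.0236  -0.0295  -0.0735  -0.1275]
  T[4,:] = [+0.0000  -0.0244  +0.0161  +0.0838  -0.0132]
moduli |λ_i(T)| = 0.1558, 0.0994, 0.0994, 0.0712, 0.0000.
ρ(T) = max|λ| = 0.1558; 0.1558 < 1: convergent.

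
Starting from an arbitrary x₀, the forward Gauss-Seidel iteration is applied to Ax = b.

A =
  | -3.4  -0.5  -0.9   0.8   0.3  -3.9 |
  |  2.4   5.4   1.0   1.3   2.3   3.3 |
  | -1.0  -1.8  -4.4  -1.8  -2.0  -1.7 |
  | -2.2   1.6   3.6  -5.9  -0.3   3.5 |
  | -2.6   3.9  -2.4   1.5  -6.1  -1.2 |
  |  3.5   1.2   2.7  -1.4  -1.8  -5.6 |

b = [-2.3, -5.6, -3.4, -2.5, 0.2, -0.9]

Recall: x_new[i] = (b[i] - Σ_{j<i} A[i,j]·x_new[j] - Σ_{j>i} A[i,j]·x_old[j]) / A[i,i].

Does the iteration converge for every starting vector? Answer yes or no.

no

Write A = D+L+U with D = diag(-3.4, 5.4, -4.4, -5.9, -6.1, -5.6).
T_GS = -(D+L)⁻¹U: row 0 first, T[0,2] = -(-0.9)/(-3.4) = -0.2647; later rows by forward substitution.
  T[0,:] = [+0.0000 -0.1471 -0.2647 +0.2353 +0.0882 -1.1471]
  T[1,:] = [+0.0000 +0.0654 -0.0675 -0.3453 -0.4651 -0.1013]
  T[2,:] = [+0.0000 +0.0067 +0.0878 -0.3213 -0.2843 -0.0842]
  T[3,:] = [+0.0000 +0.0766 +0.1340 -0.3774 -0.3834 +0.9421]
  T[4,:] = [+0.0000 +0.1207 +0.0680 -0.2875 -0.3174 +0.4922]
  T[5,:] = [+0.0000 -0.1326 -0.1929 +0.1049 +0.0163 -1.1730]
|roots of det(T-λI)|: 1.1418, 0.7199, 0.0836, 0.0836, 0.0121, 0.0000.
ρ = 1.1418; 1.1418 > 1 ⇒ diverges.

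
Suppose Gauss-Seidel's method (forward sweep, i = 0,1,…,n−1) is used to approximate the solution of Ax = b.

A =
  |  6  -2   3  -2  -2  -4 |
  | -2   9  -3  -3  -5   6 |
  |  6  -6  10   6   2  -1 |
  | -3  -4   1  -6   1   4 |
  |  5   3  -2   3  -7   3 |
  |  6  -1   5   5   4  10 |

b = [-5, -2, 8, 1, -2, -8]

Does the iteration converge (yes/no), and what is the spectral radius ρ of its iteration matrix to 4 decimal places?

Write A = D+L+U with D = diag(6, 9, 10, -6, -7, 10).
Gauss-Seidel: T = -(D+L)⁻¹U, row 0 first, T[0,2] = -(3)/(6) = -0.5000; later rows by forward substitution.
  T[0,:] = [+0.0000  +0.3333  -0.5000  +0.3333  +0.3333  +0.6667]
  T[1,:] = [+0.0000  +0.0741  +0.2222  +0.4074  +0.6296  -0.5185]
  T[2,:] = [+0.0000  -0.1556  +0.4333  -0.5556  -0.0222  -0.6111]
  T[3,:] = [+0.0000  -0.2420  +0.1741  -0.5309  -0.4235  +0.5772]
  T[4,:] = [+0.0000  +0.2106  -0.3111  +0.3439  +0.3328  +1.1045]
  T[5,:] = [+0.0000  -0.0781  +0.1430  +0.2464  -0.0473  -0.8767]
|roots of det(T-λI)|: 1.1531, 0.5476, 0.5476, 0.1800, 0.0459, 0.0000.
ρ = 1.1531; 1.1531 > 1, so it fails to converge.

no, ρ = 1.1531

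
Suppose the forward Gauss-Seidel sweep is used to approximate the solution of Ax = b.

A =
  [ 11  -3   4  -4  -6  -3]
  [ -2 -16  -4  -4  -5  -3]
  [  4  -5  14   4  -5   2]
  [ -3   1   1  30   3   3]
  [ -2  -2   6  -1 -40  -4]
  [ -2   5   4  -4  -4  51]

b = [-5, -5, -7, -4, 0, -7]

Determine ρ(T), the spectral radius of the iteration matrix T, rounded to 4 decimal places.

0.2774

Let D = diag(11, -16, 14, 30, -40, 51); L, U the strict triangles.
T_GS = -(D+L)⁻¹U: row 0 first, T[0,4] = -(-6)/(11) = +0.5455; later rows by forward substitution.
  T[0,:] = [+0.0000  +0.2727  -0.3636  +0.3636  +0.5455  +0.2727]
  T[1,:] = [+0.0000  -0.0341  -0.2045  -0.2955  -0.3807  -0.2216]
  T[2,:] = [+0.0000  -0.0901  +0.0308  -0.4951  +0.0653  -0.2999]
  T[3,:] = [+0.0000  +0.0314  -0.0306  +0.0627  -0.0349  -0.0553]
  T[4,:] = [+0.0000  -0.0262  +0.0338  -0.0792  +0.0024  -0.1462]
  T[5,:] = [+0.0000  +0.0215  +0.0036  +0.0808  +0.0510  +0.0401]
eigenvalue magnitudes: 0.2774, 0.1453, 0.1453, 0.0361, 0.0361, 0.0000.
ρ(T) = max|λ| = 0.2774; 0.2774 < 1: convergent.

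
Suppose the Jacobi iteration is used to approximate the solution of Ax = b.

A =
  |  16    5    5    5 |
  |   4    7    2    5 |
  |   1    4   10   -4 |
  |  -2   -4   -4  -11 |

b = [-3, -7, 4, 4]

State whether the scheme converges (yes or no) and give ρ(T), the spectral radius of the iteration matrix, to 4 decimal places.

yes, ρ = 0.8947

Write A = D+L+U with D = diag(16, 7, 10, -11).
Jacobi T = -D⁻¹(L+U): T[2,3] = -(-4)/(10) = +0.4000; T[2,2] = 0.
  T[0,:] = [+0.0000, -0.3125, -0.3125, -0.3125]
  T[1,:] = [-0.5714, +0.0000, -0.2857, -0.7143]
  T[2,:] = [-0.1000, -0.4000, +0.0000, +0.4000]
  T[3,:] = [-0.1818, -0.3636, -0.3636, +0.0000]
|roots of det(T-λI)|: 0.8947, 0.3766, 0.3766, 0.2559.
ρ(T) = max|λ| = 0.8947; 0.8947 < 1 ⇒ converges.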